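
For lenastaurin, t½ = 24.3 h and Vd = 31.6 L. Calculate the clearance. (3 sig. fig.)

k = ln 2 / t½ = ln 2 / 24.3 = 0.02852 h⁻¹
CL = k · V = 0.02852 × 31.6 ≈ 0.901 L/h

0.901 L/h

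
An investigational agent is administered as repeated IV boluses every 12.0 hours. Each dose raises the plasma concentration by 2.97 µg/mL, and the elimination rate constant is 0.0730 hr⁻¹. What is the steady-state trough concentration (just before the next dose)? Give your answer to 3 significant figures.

Fraction remaining after one interval: e^(−kτ) = e^(−0.07300 × 12.0) = 0.4164
R = 1 / (1 − 0.4164) = 1.714
Css,max = 2.97 × 1.714 = 5.089 µg/mL
Css,min = Css,max × e^(−kτ) = 5.089 × 0.4164 ≈ 2.12 µg/mL

2.12 µg/mL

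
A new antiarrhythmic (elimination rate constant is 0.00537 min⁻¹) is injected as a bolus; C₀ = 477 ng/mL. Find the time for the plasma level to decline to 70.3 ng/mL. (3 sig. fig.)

C(t) = C₀ e^(−kt)  ⇒  t = ln(C₀/C) / k
t = ln(477/70.3) / 0.005370 = 1.915 / 0.005370 ≈ 357 minutes

357 minutes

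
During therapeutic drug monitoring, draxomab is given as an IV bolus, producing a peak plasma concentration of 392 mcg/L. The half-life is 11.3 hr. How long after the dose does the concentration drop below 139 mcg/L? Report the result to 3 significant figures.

k = ln 2 / 11.3 = 0.06134 hr⁻¹
C(t) = C₀ e^(−kt)  ⇒  t = ln(C₀/C) / k
t = ln(392/139) / 0.06134 = 1.037 / 0.06134 ≈ 16.9 hours

16.9 hours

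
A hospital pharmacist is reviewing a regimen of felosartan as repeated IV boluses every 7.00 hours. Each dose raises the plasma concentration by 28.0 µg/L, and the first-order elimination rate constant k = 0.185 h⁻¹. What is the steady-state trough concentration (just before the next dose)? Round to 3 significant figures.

Fraction remaining after one interval: e^(−kτ) = e^(−0.1850 × 7.00) = 0.2739
R = 1 / (1 − 0.2739) = 1.377
Css,max = 28.0 × 1.377 = 38.56 µg/L
Css,min = Css,max × e^(−kτ) = 38.56 × 0.2739 ≈ 10.6 µg/L

10.6 µg/L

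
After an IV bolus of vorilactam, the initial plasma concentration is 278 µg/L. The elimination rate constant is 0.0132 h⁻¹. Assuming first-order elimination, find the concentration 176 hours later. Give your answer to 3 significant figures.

C(t) = C₀ e^(−kt) = 278 × e^(−0.01320 × 176) = 278 × e^(−2.323) = 278 × 0.09796 ≈ 27.2 µg/L

27.2 µg/L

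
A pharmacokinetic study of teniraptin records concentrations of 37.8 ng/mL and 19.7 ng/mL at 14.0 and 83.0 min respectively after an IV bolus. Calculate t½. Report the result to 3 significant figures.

73.4 minutes

k = ln(C₁/C₂) / (t₂ − t₁) = ln(37.8/19.7) / (83.0 − 14.0)
  = 0.6517 / 69.00 = 0.009445 min⁻¹
t½ = ln 2 / k = ln 2 / 0.009445 ≈ 73.4 minutes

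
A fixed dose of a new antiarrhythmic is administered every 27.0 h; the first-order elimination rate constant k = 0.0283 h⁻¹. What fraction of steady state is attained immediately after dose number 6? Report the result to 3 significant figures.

0.990

f_n = 1 − e^(−nkτ) = 1 − e^(−6 × 0.02830 × 27.0) = 1 − e^(−4.585) = 1 − 0.01021 ≈ 0.990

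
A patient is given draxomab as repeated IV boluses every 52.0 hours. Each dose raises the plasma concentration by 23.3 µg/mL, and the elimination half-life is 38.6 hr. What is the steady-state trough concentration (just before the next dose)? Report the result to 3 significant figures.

15.1 µg/mL

k = ln 2 / 38.6 = 0.01796 hr⁻¹
Fraction remaining after one interval: e^(−kτ) = e^(−0.01796 × 52.0) = 0.3931
R = 1 / (1 − 0.3931) = 1.648
Css,max = 23.3 × 1.648 = 38.39 µg/mL
Css,min = Css,max × e^(−kτ) = 38.39 × 0.3931 ≈ 15.1 µg/mL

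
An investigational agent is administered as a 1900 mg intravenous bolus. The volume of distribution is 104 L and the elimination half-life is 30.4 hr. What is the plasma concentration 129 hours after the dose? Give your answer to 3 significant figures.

C₀ = dose / V = 1900 / 104 = 18.27 µg/mL
k = ln 2 / 30.4 = 0.02280 hr⁻¹
C(t) = C₀ e^(−kt) = 18.27 × e^(−0.02280 × 129) = 18.27 × e^(−2.941) = 18.27 × 0.05280 ≈ 0.965 µg/mL

0.965 µg/mL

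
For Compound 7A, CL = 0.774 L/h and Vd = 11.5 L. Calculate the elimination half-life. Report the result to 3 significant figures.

10.3 hours

k = CL / V = 0.774 / 11.5 = 0.06730 h⁻¹
t½ = ln 2 / k = ln 2 / 0.06730 ≈ 10.3 hours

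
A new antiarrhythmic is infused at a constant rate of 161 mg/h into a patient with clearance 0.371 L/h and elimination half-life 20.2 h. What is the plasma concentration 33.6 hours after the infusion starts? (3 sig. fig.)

Css = rate / CL = 161 / 0.371 = 434.0 mg/L
k = ln 2 / 20.2 = 0.03431 h⁻¹
C(t) = Css (1 − e^(−kt)) = 434.0 × (1 − e^(−1.153)) = 434.0 × 0.6843 ≈ 297 mg/L

297 mg/L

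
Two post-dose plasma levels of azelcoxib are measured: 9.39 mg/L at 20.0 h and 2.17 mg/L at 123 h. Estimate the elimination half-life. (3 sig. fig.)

48.7 hours

k = ln(C₁/C₂) / (t₂ − t₁) = ln(9.39/2.17) / (123 − 20.0)
  = 1.465 / 103.0 = 0.01422 h⁻¹
t½ = ln 2 / k = ln 2 / 0.01422 ≈ 48.7 hours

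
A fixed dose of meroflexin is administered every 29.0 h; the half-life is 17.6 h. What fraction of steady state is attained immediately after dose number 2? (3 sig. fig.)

0.898

k = ln 2 / 17.6 = 0.03938 h⁻¹
f_n = 1 − e^(−nkτ) = 1 − e^(−2 × 0.03938 × 29.0) = 1 − e^(−2.284) = 1 − 0.1019 ≈ 0.898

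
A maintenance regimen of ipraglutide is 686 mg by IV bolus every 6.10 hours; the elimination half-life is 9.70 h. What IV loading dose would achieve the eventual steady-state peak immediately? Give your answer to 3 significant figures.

1940 mg

k = ln 2 / 9.70 = 0.07146 h⁻¹
Accumulation ratio R = 1 / (1 − e^(−kτ)) = 1 / (1 − e^(−0.07146×6.10)) = 1 / (1 − 0.6467) = 2.830
Loading dose = maintenance dose × R = 686 × 2.830 ≈ 1940 mg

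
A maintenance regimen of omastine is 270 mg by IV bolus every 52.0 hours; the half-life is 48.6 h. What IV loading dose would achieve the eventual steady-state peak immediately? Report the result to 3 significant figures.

k = ln 2 / 48.6 = 0.01426 h⁻¹
Accumulation ratio R = 1 / (1 − e^(−kτ)) = 1 / (1 − e^(−0.01426×52.0)) = 1 / (1 − 0.4763) = 1.910
Loading dose = maintenance dose × R = 270 × 1.910 ≈ 516 mg

516 mg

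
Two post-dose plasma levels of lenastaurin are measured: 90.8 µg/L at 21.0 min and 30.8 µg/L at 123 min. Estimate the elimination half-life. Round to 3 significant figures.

k = ln(C₁/C₂) / (t₂ − t₁) = ln(90.8/30.8) / (123 − 21.0)
  = 1.081 / 102.0 = 0.01060 min⁻¹
t½ = ln 2 / k = ln 2 / 0.01060 ≈ 65.4 minutes

65.4 minutes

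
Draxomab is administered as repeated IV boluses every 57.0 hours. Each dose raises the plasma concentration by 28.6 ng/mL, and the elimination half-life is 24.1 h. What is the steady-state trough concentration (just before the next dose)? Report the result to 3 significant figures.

k = ln 2 / 24.1 = 0.02876 h⁻¹
Fraction remaining after one interval: e^(−kτ) = e^(−0.02876 × 57.0) = 0.1941
R = 1 / (1 − 0.1941) = 1.241
Css,max = 28.6 × 1.241 = 35.49 ng/mL
Css,min = Css,max × e^(−kτ) = 35.49 × 0.1941 ≈ 6.89 ng/mL

6.89 ng/mL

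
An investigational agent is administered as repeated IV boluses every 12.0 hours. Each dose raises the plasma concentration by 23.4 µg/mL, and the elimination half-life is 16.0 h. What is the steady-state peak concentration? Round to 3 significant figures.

57.7 µg/mL

k = ln 2 / 16.0 = 0.04332 h⁻¹
Fraction remaining after one interval: e^(−kτ) = e^(−0.04332 × 12.0) = 0.5946
R = 1 / (1 − 0.5946) = 2.467
Css,max = 23.4 × 2.467 ≈ 57.7 µg/mL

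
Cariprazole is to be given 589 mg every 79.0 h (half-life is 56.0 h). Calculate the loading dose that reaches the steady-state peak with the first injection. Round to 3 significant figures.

944 mg

k = ln 2 / 56.0 = 0.01238 h⁻¹
Accumulation ratio R = 1 / (1 − e^(−kτ)) = 1 / (1 − e^(−0.01238×79.0)) = 1 / (1 − 0.3761) = 1.603
Loading dose = maintenance dose × R = 589 × 1.603 ≈ 944 mg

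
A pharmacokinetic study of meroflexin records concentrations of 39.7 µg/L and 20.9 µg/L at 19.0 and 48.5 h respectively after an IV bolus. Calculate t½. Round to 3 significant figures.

k = ln(C₁/C₂) / (t₂ − t₁) = ln(39.7/20.9) / (48.5 − 19.0)
  = 0.6416 / 29.50 = 0.02175 h⁻¹
t½ = ln 2 / k = ln 2 / 0.02175 ≈ 31.9 hours

31.9 hours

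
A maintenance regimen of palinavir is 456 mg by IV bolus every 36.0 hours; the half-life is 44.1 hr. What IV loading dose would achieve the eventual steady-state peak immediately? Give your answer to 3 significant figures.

1060 mg

k = ln 2 / 44.1 = 0.01572 hr⁻¹
Accumulation ratio R = 1 / (1 − e^(−kτ)) = 1 / (1 − e^(−0.01572×36.0)) = 1 / (1 − 0.5679) = 2.314
Loading dose = maintenance dose × R = 456 × 2.314 ≈ 1060 mg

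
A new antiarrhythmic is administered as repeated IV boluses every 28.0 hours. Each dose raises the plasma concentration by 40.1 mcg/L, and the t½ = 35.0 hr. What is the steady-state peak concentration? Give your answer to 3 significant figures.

k = ln 2 / 35.0 = 0.01980 hr⁻¹
Fraction remaining after one interval: e^(−kτ) = e^(−0.01980 × 28.0) = 0.5743
R = 1 / (1 − 0.5743) = 2.349
Css,max = 40.1 × 2.349 ≈ 94.2 mcg/L

94.2 mcg/L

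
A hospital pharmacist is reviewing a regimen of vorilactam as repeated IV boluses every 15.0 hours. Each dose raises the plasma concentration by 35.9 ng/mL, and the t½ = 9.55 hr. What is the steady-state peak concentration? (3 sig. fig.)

k = ln 2 / 9.55 = 0.07258 hr⁻¹
Fraction remaining after one interval: e^(−kτ) = e^(−0.07258 × 15.0) = 0.3366
R = 1 / (1 − 0.3366) = 1.507
Css,max = 35.9 × 1.507 ≈ 54.1 ng/mL

54.1 ng/mL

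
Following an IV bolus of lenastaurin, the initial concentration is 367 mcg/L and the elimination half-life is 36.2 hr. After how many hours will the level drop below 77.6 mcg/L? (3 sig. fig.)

k = ln 2 / 36.2 = 0.01915 hr⁻¹
C(t) = C₀ e^(−kt)  ⇒  t = ln(C₀/C) / k
t = ln(367/77.6) / 0.01915 = 1.554 / 0.01915 ≈ 81.1 hours

81.1 hours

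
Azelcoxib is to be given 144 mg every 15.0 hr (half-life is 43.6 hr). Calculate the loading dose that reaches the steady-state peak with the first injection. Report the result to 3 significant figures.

679 mg

k = ln 2 / 43.6 = 0.01590 hr⁻¹
Accumulation ratio R = 1 / (1 − e^(−kτ)) = 1 / (1 − e^(−0.01590×15.0)) = 1 / (1 − 0.7878) = 4.713
Loading dose = maintenance dose × R = 144 × 4.713 ≈ 679 mg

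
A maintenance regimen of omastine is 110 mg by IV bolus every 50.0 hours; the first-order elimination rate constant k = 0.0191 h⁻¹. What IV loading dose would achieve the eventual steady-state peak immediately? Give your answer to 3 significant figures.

179 mg

Accumulation ratio R = 1 / (1 − e^(−kτ)) = 1 / (1 − e^(−0.01910×50.0)) = 1 / (1 − 0.3848) = 1.626
Loading dose = maintenance dose × R = 110 × 1.626 ≈ 179 mg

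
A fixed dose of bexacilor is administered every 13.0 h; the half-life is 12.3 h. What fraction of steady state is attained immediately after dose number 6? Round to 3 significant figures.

k = ln 2 / 12.3 = 0.05635 h⁻¹
f_n = 1 − e^(−nkτ) = 1 − e^(−6 × 0.05635 × 13.0) = 1 − e^(−4.396) = 1 − 0.01233 ≈ 0.988

0.988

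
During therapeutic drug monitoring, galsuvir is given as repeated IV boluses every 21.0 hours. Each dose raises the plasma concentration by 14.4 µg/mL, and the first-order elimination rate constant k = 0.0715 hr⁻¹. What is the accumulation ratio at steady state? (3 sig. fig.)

Fraction remaining after one interval: e^(−kτ) = e^(−0.07150 × 21.0) = 0.2228
R = 1 / (1 − 0.2228) = 1 / 0.7772 ≈ 1.29

1.29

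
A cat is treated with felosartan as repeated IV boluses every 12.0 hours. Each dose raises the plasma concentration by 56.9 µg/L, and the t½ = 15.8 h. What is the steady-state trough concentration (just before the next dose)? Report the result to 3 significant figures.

k = ln 2 / 15.8 = 0.04387 h⁻¹
Fraction remaining after one interval: e^(−kτ) = e^(−0.04387 × 12.0) = 0.5907
R = 1 / (1 − 0.5907) = 2.443
Css,max = 56.9 × 2.443 = 139.0 µg/L
Css,min = Css,max × e^(−kτ) = 139.0 × 0.5907 ≈ 82.1 µg/L

82.1 µg/L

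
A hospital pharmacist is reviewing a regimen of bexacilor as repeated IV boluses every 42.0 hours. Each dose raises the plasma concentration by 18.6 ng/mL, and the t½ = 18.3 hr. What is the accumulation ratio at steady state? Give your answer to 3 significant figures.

k = ln 2 / 18.3 = 0.03788 hr⁻¹
Fraction remaining after one interval: e^(−kτ) = e^(−0.03788 × 42.0) = 0.2038
R = 1 / (1 − 0.2038) = 1 / 0.7962 ≈ 1.26

1.26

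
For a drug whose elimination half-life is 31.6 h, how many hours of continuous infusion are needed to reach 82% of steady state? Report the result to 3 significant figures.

78.2 hours

k = ln 2 / 31.6 = 0.02194 h⁻¹
f = 1 − e^(−kt)  ⇒  t = −ln(1 − f) / k
t = −ln(1 − 0.82) / 0.02194 = 1.715 / 0.02194 ≈ 78.2 hours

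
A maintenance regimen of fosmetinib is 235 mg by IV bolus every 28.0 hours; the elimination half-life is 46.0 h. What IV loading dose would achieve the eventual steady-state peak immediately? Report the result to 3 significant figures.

683 mg

k = ln 2 / 46.0 = 0.01507 h⁻¹
Accumulation ratio R = 1 / (1 − e^(−kτ)) = 1 / (1 − e^(−0.01507×28.0)) = 1 / (1 − 0.6558) = 2.905
Loading dose = maintenance dose × R = 235 × 2.905 ≈ 683 mg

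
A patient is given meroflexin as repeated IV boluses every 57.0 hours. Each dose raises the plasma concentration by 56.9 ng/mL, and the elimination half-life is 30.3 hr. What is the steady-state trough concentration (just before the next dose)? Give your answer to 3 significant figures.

21.2 ng/mL

k = ln 2 / 30.3 = 0.02288 hr⁻¹
Fraction remaining after one interval: e^(−kτ) = e^(−0.02288 × 57.0) = 0.2715
R = 1 / (1 − 0.2715) = 1.373
Css,max = 56.9 × 1.373 = 78.10 ng/mL
Css,min = Css,max × e^(−kτ) = 78.10 × 0.2715 ≈ 21.2 ng/mL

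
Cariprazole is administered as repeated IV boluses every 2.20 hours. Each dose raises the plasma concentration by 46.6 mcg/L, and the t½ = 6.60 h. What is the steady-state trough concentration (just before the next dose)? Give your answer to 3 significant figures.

179 mcg/L

k = ln 2 / 6.60 = 0.1050 h⁻¹
Fraction remaining after one interval: e^(−kτ) = e^(−0.1050 × 2.20) = 0.7937
R = 1 / (1 − 0.7937) = 4.847
Css,max = 46.6 × 4.847 = 225.9 mcg/L
Css,min = Css,max × e^(−kτ) = 225.9 × 0.7937 ≈ 179 mcg/L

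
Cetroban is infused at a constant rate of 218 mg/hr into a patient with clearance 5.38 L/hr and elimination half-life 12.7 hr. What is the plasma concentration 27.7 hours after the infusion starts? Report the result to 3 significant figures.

Css = rate / CL = 218 / 5.38 = 40.52 mg/L
k = ln 2 / 12.7 = 0.05458 hr⁻¹
C(t) = Css (1 − e^(−kt)) = 40.52 × (1 − e^(−1.512)) = 40.52 × 0.7795 ≈ 31.6 mg/L

31.6 mg/L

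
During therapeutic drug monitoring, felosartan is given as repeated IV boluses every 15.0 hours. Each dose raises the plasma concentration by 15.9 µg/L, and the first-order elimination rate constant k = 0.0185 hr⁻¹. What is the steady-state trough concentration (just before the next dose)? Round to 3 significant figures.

49.7 µg/L

Fraction remaining after one interval: e^(−kτ) = e^(−0.01850 × 15.0) = 0.7577
R = 1 / (1 − 0.7577) = 4.127
Css,max = 15.9 × 4.127 = 65.61 µg/L
Css,min = Css,max × e^(−kτ) = 65.61 × 0.7577 ≈ 49.7 µg/L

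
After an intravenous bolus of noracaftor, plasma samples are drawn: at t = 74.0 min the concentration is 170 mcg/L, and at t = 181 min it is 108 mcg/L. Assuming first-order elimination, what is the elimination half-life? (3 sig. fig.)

163 minutes

k = ln(C₁/C₂) / (t₂ − t₁) = ln(170/108) / (181 − 74.0)
  = 0.4537 / 107.0 = 0.004240 min⁻¹
t½ = ln 2 / k = ln 2 / 0.004240 ≈ 163 minutes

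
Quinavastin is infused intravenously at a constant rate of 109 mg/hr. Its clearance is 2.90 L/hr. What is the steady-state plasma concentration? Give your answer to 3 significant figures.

Css = infusion rate / CL = 109 / 2.90 ≈ 37.6 µg/mL

37.6 µg/mL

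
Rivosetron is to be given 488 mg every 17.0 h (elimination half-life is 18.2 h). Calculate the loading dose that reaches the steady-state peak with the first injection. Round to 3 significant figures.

k = ln 2 / 18.2 = 0.03809 h⁻¹
Accumulation ratio R = 1 / (1 − e^(−kτ)) = 1 / (1 − e^(−0.03809×17.0)) = 1 / (1 − 0.5234) = 2.098
Loading dose = maintenance dose × R = 488 × 2.098 ≈ 1020 mg

1020 mg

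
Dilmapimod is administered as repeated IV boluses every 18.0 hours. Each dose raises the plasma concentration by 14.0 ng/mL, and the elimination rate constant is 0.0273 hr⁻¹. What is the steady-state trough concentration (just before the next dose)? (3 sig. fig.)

Fraction remaining after one interval: e^(−kτ) = e^(−0.02730 × 18.0) = 0.6118
R = 1 / (1 − 0.6118) = 2.576
Css,max = 14.0 × 2.576 = 36.06 ng/mL
Css,min = Css,max × e^(−kτ) = 36.06 × 0.6118 ≈ 22.1 ng/mL

22.1 ng/mL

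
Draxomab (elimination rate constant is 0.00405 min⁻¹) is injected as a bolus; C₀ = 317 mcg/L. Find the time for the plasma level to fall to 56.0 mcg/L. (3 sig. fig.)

C(t) = C₀ e^(−kt)  ⇒  t = ln(C₀/C) / k
t = ln(317/56.0) / 0.004050 = 1.734 / 0.004050 ≈ 428 minutes

428 minutes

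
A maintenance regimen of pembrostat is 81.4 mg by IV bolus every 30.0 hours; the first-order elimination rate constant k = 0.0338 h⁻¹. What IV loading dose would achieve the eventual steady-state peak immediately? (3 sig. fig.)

128 mg

Accumulation ratio R = 1 / (1 − e^(−kτ)) = 1 / (1 − e^(−0.03380×30.0)) = 1 / (1 − 0.3628) = 1.569
Loading dose = maintenance dose × R = 81.4 × 1.569 ≈ 128 mg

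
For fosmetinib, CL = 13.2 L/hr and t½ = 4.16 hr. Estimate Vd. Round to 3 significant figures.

79.2 L

k = ln 2 / t½ = ln 2 / 4.16 = 0.1666 hr⁻¹
V = CL / k = 13.2 / 0.1666 ≈ 79.2 L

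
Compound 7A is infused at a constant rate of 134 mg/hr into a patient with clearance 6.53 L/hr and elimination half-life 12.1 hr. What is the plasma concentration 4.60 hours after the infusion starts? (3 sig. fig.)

4.75 mg/L

Css = rate / CL = 134 / 6.53 = 20.52 mg/L
k = ln 2 / 12.1 = 0.05728 hr⁻¹
C(t) = Css (1 − e^(−kt)) = 20.52 × (1 − e^(−0.2635)) = 20.52 × 0.2317 ≈ 4.75 mg/L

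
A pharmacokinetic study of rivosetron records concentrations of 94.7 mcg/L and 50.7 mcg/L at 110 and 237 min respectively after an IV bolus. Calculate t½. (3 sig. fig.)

141 minutes

k = ln(C₁/C₂) / (t₂ − t₁) = ln(94.7/50.7) / (237 − 110)
  = 0.6248 / 127.0 = 0.004920 min⁻¹
t½ = ln 2 / k = ln 2 / 0.004920 ≈ 141 minutes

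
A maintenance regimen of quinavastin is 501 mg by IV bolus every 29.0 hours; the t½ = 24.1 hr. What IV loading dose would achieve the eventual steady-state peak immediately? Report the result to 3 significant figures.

k = ln 2 / 24.1 = 0.02876 hr⁻¹
Accumulation ratio R = 1 / (1 − e^(−kτ)) = 1 / (1 − e^(−0.02876×29.0)) = 1 / (1 − 0.4343) = 1.768
Loading dose = maintenance dose × R = 501 × 1.768 ≈ 886 mg

886 mg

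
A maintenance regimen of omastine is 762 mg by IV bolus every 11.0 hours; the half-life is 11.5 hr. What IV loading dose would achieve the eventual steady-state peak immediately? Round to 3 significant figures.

k = ln 2 / 11.5 = 0.06027 hr⁻¹
Accumulation ratio R = 1 / (1 − e^(−kτ)) = 1 / (1 − e^(−0.06027×11.0)) = 1 / (1 − 0.5153) = 2.063
Loading dose = maintenance dose × R = 762 × 2.063 ≈ 1570 mg

1570 mg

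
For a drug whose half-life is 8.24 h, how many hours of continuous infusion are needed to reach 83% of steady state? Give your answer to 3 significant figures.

21.1 hours

k = ln 2 / 8.24 = 0.08412 h⁻¹
f = 1 − e^(−kt)  ⇒  t = −ln(1 − f) / k
t = −ln(1 − 0.83) / 0.08412 = 1.772 / 0.08412 ≈ 21.1 hours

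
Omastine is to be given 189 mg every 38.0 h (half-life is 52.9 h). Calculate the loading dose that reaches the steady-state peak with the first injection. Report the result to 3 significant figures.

k = ln 2 / 52.9 = 0.01310 h⁻¹
Accumulation ratio R = 1 / (1 − e^(−kτ)) = 1 / (1 − e^(−0.01310×38.0)) = 1 / (1 − 0.6078) = 2.550
Loading dose = maintenance dose × R = 189 × 2.550 ≈ 482 mg

482 mg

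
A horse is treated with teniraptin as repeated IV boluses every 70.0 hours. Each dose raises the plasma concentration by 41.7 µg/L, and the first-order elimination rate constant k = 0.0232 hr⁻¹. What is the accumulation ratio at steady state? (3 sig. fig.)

Fraction remaining after one interval: e^(−kτ) = e^(−0.02320 × 70.0) = 0.1971
R = 1 / (1 − 0.1971) = 1 / 0.8029 ≈ 1.25

1.25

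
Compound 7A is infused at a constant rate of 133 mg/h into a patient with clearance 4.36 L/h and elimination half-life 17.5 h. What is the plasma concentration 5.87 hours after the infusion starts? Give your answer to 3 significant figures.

Css = rate / CL = 133 / 4.36 = 30.50 mg/L
k = ln 2 / 17.5 = 0.03961 h⁻¹
C(t) = Css (1 − e^(−kt)) = 30.50 × (1 − e^(−0.2325)) = 30.50 × 0.2075 ≈ 6.33 mg/L

6.33 mg/L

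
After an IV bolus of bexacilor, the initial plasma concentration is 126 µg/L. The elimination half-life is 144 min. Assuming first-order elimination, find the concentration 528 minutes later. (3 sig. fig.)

9.92 µg/L

k = ln 2 / 144 = 0.004814 min⁻¹
C(t) = C₀ e^(−kt) = 126 × e^(−0.004814 × 528) = 126 × e^(−2.542) = 126 × 0.07875 ≈ 9.92 µg/L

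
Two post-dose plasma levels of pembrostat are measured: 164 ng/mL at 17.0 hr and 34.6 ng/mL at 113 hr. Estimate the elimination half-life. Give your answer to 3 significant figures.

k = ln(C₁/C₂) / (t₂ − t₁) = ln(164/34.6) / (113 − 17.0)
  = 1.556 / 96.00 = 0.01621 hr⁻¹
t½ = ln 2 / k = ln 2 / 0.01621 ≈ 42.8 hours

42.8 hours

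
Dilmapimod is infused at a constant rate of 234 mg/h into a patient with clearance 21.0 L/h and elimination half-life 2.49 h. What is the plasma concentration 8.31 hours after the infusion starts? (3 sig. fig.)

Css = rate / CL = 234 / 21.0 = 11.14 µg/mL
k = ln 2 / 2.49 = 0.2784 h⁻¹
C(t) = Css (1 − e^(−kt)) = 11.14 × (1 − e^(−2.313)) = 11.14 × 0.9011 ≈ 10.0 µg/mL

10.0 µg/mL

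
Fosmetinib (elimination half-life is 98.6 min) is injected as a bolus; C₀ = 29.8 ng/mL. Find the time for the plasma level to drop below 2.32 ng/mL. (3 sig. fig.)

363 minutes

k = ln 2 / 98.6 = 0.007030 min⁻¹
C(t) = C₀ e^(−kt)  ⇒  t = ln(C₀/C) / k
t = ln(29.8/2.32) / 0.007030 = 2.553 / 0.007030 ≈ 363 minutes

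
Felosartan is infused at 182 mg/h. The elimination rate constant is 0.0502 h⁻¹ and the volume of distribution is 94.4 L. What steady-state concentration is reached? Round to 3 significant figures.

38.4 µg/mL

CL = k · V = 0.0502 × 94.4 = 4.739 L/h
Css = rate / CL = 182 / 4.739 ≈ 38.4 µg/mL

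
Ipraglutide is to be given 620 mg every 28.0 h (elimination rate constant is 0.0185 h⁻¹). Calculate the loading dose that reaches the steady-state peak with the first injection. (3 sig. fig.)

Accumulation ratio R = 1 / (1 − e^(−kτ)) = 1 / (1 − e^(−0.01850×28.0)) = 1 / (1 − 0.5957) = 2.473
Loading dose = maintenance dose × R = 620 × 2.473 ≈ 1530 mg

1530 mg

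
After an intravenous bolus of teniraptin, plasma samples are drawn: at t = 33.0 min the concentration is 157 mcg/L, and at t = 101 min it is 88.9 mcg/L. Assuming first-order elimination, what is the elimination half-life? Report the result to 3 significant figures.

k = ln(C₁/C₂) / (t₂ − t₁) = ln(157/88.9) / (101 − 33.0)
  = 0.5687 / 68.00 = 0.008364 min⁻¹
t½ = ln 2 / k = ln 2 / 0.008364 ≈ 82.9 minutes

82.9 minutes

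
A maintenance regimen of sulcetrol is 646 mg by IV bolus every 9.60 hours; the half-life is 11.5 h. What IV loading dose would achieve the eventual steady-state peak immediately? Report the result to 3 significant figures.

1470 mg

k = ln 2 / 11.5 = 0.06027 h⁻¹
Accumulation ratio R = 1 / (1 − e^(−kτ)) = 1 / (1 − e^(−0.06027×9.60)) = 1 / (1 − 0.5607) = 2.276
Loading dose = maintenance dose × R = 646 × 2.276 ≈ 1470 mg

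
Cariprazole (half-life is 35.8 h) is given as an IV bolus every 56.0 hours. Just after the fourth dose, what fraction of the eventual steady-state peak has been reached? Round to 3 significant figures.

0.987

k = ln 2 / 35.8 = 0.01936 h⁻¹
f_n = 1 − e^(−nkτ) = 1 − e^(−4 × 0.01936 × 56.0) = 1 − e^(−4.337) = 1 − 0.01308 ≈ 0.987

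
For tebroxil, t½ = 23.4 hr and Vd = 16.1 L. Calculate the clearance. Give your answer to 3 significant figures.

k = ln 2 / t½ = ln 2 / 23.4 = 0.02962 hr⁻¹
CL = k · V = 0.02962 × 16.1 ≈ 0.477 L/hr

0.477 L/hr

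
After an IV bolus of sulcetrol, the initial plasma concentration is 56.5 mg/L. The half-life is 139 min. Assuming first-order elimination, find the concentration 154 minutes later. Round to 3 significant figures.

26.2 mg/L

k = ln 2 / 139 = 0.004987 min⁻¹
C(t) = C₀ e^(−kt) = 56.5 × e^(−0.004987 × 154) = 56.5 × e^(−0.7679) = 56.5 × 0.4640 ≈ 26.2 mg/L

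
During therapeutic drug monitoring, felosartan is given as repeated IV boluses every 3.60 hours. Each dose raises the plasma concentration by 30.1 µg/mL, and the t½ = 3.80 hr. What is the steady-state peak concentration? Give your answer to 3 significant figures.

k = ln 2 / 3.80 = 0.1824 hr⁻¹
Fraction remaining after one interval: e^(−kτ) = e^(−0.1824 × 3.60) = 0.5186
R = 1 / (1 − 0.5186) = 2.077
Css,max = 30.1 × 2.077 ≈ 62.5 µg/mL

62.5 µg/mL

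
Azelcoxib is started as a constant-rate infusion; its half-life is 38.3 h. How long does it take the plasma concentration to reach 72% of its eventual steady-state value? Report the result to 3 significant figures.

k = ln 2 / 38.3 = 0.01810 h⁻¹
f = 1 − e^(−kt)  ⇒  t = −ln(1 − f) / k
t = −ln(1 − 0.72) / 0.01810 = 1.273 / 0.01810 ≈ 70.3 hours

70.3 hours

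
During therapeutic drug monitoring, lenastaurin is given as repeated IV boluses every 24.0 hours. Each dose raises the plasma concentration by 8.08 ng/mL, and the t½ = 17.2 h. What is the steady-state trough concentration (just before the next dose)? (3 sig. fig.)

4.96 ng/mL

k = ln 2 / 17.2 = 0.04030 h⁻¹
Fraction remaining after one interval: e^(−kτ) = e^(−0.04030 × 24.0) = 0.3802
R = 1 / (1 − 0.3802) = 1.613
Css,max = 8.08 × 1.613 = 13.04 ng/mL
Css,min = Css,max × e^(−kτ) = 13.04 × 0.3802 ≈ 4.96 ng/mL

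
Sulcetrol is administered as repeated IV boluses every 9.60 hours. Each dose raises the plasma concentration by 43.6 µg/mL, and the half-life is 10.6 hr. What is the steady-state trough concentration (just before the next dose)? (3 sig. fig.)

49.9 µg/mL

k = ln 2 / 10.6 = 0.06539 hr⁻¹
Fraction remaining after one interval: e^(−kτ) = e^(−0.06539 × 9.60) = 0.5338
R = 1 / (1 − 0.5338) = 2.145
Css,max = 43.6 × 2.145 = 93.52 µg/mL
Css,min = Css,max × e^(−kτ) = 93.52 × 0.5338 ≈ 49.9 µg/mL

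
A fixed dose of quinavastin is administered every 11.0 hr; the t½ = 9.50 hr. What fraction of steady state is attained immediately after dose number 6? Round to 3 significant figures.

0.992

k = ln 2 / 9.50 = 0.07296 hr⁻¹
f_n = 1 − e^(−nkτ) = 1 − e^(−6 × 0.07296 × 11.0) = 1 − e^(−4.816) = 1 − 0.008103 ≈ 0.992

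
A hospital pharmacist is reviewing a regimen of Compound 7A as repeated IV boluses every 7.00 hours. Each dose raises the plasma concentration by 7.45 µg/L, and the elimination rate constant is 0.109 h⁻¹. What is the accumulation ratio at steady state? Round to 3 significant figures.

1.87

Fraction remaining after one interval: e^(−kτ) = e^(−0.1090 × 7.00) = 0.4663
R = 1 / (1 − 0.4663) = 1 / 0.5337 ≈ 1.87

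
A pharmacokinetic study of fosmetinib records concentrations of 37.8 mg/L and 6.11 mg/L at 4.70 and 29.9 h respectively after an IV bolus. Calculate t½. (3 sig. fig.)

k = ln(C₁/C₂) / (t₂ − t₁) = ln(37.8/6.11) / (29.9 − 4.70)
  = 1.822 / 25.20 = 0.07232 h⁻¹
t½ = ln 2 / k = ln 2 / 0.07232 ≈ 9.58 hours

9.58 hours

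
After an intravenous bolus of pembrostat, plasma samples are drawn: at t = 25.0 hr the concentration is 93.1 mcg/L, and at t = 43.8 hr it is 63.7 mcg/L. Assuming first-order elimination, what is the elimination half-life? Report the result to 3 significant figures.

34.3 hours

k = ln(C₁/C₂) / (t₂ − t₁) = ln(93.1/63.7) / (43.8 − 25.0)
  = 0.3795 / 18.80 = 0.02019 hr⁻¹
t½ = ln 2 / k = ln 2 / 0.02019 ≈ 34.3 hours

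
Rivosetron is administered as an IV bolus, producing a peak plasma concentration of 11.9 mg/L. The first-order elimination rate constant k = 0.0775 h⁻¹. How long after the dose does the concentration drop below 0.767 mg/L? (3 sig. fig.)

35.4 hours

C(t) = C₀ e^(−kt)  ⇒  t = ln(C₀/C) / k
t = ln(11.9/0.767) / 0.07750 = 2.742 / 0.07750 ≈ 35.4 hours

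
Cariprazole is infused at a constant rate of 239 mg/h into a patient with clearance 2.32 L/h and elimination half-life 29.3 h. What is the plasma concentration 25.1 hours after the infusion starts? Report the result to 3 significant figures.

Css = rate / CL = 239 / 2.32 = 103.0 mg/L
k = ln 2 / 29.3 = 0.02366 h⁻¹
C(t) = Css (1 − e^(−kt)) = 103.0 × (1 − e^(−0.5938)) = 103.0 × 0.4478 ≈ 46.1 mg/L

46.1 mg/L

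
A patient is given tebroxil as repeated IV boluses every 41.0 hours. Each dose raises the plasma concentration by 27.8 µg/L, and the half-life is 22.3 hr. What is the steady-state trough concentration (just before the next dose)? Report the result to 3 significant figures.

k = ln 2 / 22.3 = 0.03108 hr⁻¹
Fraction remaining after one interval: e^(−kτ) = e^(−0.03108 × 41.0) = 0.2796
R = 1 / (1 − 0.2796) = 1.388
Css,max = 27.8 × 1.388 = 38.59 µg/L
Css,min = Css,max × e^(−kτ) = 38.59 × 0.2796 ≈ 10.8 µg/L

10.8 µg/L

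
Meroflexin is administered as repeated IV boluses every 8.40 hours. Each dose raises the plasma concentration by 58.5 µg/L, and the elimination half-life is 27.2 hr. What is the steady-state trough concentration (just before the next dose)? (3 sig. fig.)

k = ln 2 / 27.2 = 0.02548 hr⁻¹
Fraction remaining after one interval: e^(−kτ) = e^(−0.02548 × 8.40) = 0.8073
R = 1 / (1 − 0.8073) = 5.189
Css,max = 58.5 × 5.189 = 303.6 µg/L
Css,min = Css,max × e^(−kτ) = 303.6 × 0.8073 ≈ 245 µg/L

245 µg/L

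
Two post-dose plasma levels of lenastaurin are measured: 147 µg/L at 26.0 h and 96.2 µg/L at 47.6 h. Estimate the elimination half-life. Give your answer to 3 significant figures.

k = ln(C₁/C₂) / (t₂ − t₁) = ln(147/96.2) / (47.6 − 26.0)
  = 0.4240 / 21.60 = 0.01963 h⁻¹
t½ = ln 2 / k = ln 2 / 0.01963 ≈ 35.3 hours

35.3 hours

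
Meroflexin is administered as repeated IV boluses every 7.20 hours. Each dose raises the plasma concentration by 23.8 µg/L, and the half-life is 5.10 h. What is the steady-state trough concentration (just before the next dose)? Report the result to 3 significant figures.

14.3 µg/L

k = ln 2 / 5.10 = 0.1359 h⁻¹
Fraction remaining after one interval: e^(−kτ) = e^(−0.1359 × 7.20) = 0.3759
R = 1 / (1 − 0.3759) = 1.602
Css,max = 23.8 × 1.602 = 38.13 µg/L
Css,min = Css,max × e^(−kτ) = 38.13 × 0.3759 ≈ 14.3 µg/L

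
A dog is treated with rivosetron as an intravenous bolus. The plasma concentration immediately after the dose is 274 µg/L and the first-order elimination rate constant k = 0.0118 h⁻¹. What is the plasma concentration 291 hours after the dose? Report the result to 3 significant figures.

8.84 µg/L

C(t) = C₀ e^(−kt) = 274 × e^(−0.01180 × 291) = 274 × e^(−3.434) = 274 × 0.03226 ≈ 8.84 µg/L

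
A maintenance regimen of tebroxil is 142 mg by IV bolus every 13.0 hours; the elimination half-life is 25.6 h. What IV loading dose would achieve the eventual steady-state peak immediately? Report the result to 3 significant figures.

k = ln 2 / 25.6 = 0.02708 h⁻¹
Accumulation ratio R = 1 / (1 − e^(−kτ)) = 1 / (1 − e^(−0.02708×13.0)) = 1 / (1 − 0.7033) = 3.370
Loading dose = maintenance dose × R = 142 × 3.370 ≈ 479 mg

479 mg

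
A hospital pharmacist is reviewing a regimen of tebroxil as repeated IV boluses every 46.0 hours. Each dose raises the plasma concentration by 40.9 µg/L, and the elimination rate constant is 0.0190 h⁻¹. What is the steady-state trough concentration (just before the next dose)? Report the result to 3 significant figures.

29.3 µg/L

Fraction remaining after one interval: e^(−kτ) = e^(−0.01900 × 46.0) = 0.4173
R = 1 / (1 − 0.4173) = 1.716
Css,max = 40.9 × 1.716 = 70.19 µg/L
Css,min = Css,max × e^(−kτ) = 70.19 × 0.4173 ≈ 29.3 µg/L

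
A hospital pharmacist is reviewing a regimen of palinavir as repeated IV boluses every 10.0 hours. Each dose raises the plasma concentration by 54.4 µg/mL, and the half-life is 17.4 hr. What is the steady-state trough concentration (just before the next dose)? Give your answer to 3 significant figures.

111 µg/mL

k = ln 2 / 17.4 = 0.03984 hr⁻¹
Fraction remaining after one interval: e^(−kτ) = e^(−0.03984 × 10.0) = 0.6714
R = 1 / (1 − 0.6714) = 3.043
Css,max = 54.4 × 3.043 = 165.6 µg/mL
Css,min = Css,max × e^(−kτ) = 165.6 × 0.6714 ≈ 111 µg/mL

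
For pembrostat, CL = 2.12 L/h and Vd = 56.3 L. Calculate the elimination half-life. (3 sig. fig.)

k = CL / V = 2.12 / 56.3 = 0.03766 h⁻¹
t½ = ln 2 / k = ln 2 / 0.03766 ≈ 18.4 hours

18.4 hours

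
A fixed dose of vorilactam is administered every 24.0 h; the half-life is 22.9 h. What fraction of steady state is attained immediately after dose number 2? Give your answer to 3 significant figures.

k = ln 2 / 22.9 = 0.03027 h⁻¹
f_n = 1 − e^(−nkτ) = 1 − e^(−2 × 0.03027 × 24.0) = 1 − e^(−1.453) = 1 − 0.2339 ≈ 0.766

0.766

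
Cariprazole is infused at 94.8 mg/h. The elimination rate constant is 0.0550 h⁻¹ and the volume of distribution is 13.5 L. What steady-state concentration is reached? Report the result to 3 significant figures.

128 mg/L

CL = k · V = 0.0550 × 13.5 = 0.7425 L/h
Css = rate / CL = 94.8 / 0.7425 ≈ 128 mg/L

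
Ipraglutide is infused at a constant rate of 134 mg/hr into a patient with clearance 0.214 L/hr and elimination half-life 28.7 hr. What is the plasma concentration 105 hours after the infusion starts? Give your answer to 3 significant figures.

Css = rate / CL = 134 / 0.214 = 626.2 mg/L
k = ln 2 / 28.7 = 0.02415 hr⁻¹
C(t) = Css (1 − e^(−kt)) = 626.2 × (1 − e^(−2.536)) = 626.2 × 0.9208 ≈ 577 mg/L

577 mg/L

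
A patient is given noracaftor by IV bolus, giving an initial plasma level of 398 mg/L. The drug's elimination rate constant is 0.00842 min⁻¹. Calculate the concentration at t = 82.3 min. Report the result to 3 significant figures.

199 mg/L

C(t) = C₀ e^(−kt) = 398 × e^(−0.008420 × 82.3) = 398 × e^(−0.6930) = 398 × 0.5001 ≈ 199 mg/L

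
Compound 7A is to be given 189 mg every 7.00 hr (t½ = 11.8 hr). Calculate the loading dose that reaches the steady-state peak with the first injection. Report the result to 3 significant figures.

k = ln 2 / 11.8 = 0.05874 hr⁻¹
Accumulation ratio R = 1 / (1 − e^(−kτ)) = 1 / (1 − e^(−0.05874×7.00)) = 1 / (1 − 0.6629) = 2.966
Loading dose = maintenance dose × R = 189 × 2.966 ≈ 561 mg

561 mg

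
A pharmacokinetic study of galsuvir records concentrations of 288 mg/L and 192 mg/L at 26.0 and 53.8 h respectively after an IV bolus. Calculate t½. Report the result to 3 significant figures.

k = ln(C₁/C₂) / (t₂ − t₁) = ln(288/192) / (53.8 − 26.0)
  = 0.4055 / 27.80 = 0.01459 h⁻¹
t½ = ln 2 / k = ln 2 / 0.01459 ≈ 47.5 hours

47.5 hours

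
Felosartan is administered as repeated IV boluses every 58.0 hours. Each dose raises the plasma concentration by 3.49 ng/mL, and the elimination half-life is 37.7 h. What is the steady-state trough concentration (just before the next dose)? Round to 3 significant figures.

1.83 ng/mL

k = ln 2 / 37.7 = 0.01839 h⁻¹
Fraction remaining after one interval: e^(−kτ) = e^(−0.01839 × 58.0) = 0.3443
R = 1 / (1 − 0.3443) = 1.525
Css,max = 3.49 × 1.525 = 5.322 ng/mL
Css,min = Css,max × e^(−kτ) = 5.322 × 0.3443 ≈ 1.83 ng/mL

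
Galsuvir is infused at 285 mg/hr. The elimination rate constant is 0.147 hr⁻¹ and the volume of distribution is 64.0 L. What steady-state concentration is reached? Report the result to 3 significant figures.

30.3 µg/mL

CL = k · V = 0.147 × 64.0 = 9.408 L/hr
Css = rate / CL = 285 / 9.408 ≈ 30.3 µg/mL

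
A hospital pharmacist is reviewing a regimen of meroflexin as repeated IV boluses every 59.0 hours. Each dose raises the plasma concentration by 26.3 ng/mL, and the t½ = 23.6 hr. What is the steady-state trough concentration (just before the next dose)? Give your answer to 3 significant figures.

5.65 ng/mL

k = ln 2 / 23.6 = 0.02937 hr⁻¹
Fraction remaining after one interval: e^(−kτ) = e^(−0.02937 × 59.0) = 0.1768
R = 1 / (1 − 0.1768) = 1.215
Css,max = 26.3 × 1.215 = 31.95 ng/mL
Css,min = Css,max × e^(−kτ) = 31.95 × 0.1768 ≈ 5.65 ng/mL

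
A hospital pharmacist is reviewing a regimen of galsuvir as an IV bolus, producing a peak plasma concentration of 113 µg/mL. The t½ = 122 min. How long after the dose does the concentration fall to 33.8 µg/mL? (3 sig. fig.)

212 minutes

k = ln 2 / 122 = 0.005682 min⁻¹
C(t) = C₀ e^(−kt)  ⇒  t = ln(C₀/C) / k
t = ln(113/33.8) / 0.005682 = 1.207 / 0.005682 ≈ 212 minutes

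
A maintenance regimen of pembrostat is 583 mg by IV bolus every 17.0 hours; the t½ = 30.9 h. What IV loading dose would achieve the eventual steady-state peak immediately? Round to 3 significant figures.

k = ln 2 / 30.9 = 0.02243 h⁻¹
Accumulation ratio R = 1 / (1 − e^(−kτ)) = 1 / (1 − e^(−0.02243×17.0)) = 1 / (1 − 0.6829) = 3.154
Loading dose = maintenance dose × R = 583 × 3.154 ≈ 1840 mg

1840 mg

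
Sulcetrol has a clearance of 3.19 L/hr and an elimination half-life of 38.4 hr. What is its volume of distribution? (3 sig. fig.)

k = ln 2 / t½ = ln 2 / 38.4 = 0.01805 hr⁻¹
V = CL / k = 3.19 / 0.01805 ≈ 177 L

177 L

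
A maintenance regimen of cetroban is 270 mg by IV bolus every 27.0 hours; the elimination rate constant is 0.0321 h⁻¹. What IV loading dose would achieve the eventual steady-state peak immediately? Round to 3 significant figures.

466 mg

Accumulation ratio R = 1 / (1 − e^(−kτ)) = 1 / (1 − e^(−0.03210×27.0)) = 1 / (1 − 0.4203) = 1.725
Loading dose = maintenance dose × R = 270 × 1.725 ≈ 466 mg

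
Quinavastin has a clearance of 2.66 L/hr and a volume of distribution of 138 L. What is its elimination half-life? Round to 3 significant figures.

36.0 hours

k = CL / V = 2.66 / 138 = 0.01928 hr⁻¹
t½ = ln 2 / k = ln 2 / 0.01928 ≈ 36.0 hours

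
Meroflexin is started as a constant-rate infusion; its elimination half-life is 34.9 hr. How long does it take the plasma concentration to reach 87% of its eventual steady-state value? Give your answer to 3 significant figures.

103 hours

k = ln 2 / 34.9 = 0.01986 hr⁻¹
f = 1 − e^(−kt)  ⇒  t = −ln(1 − f) / k
t = −ln(1 − 0.87) / 0.01986 = 2.040 / 0.01986 ≈ 103 hours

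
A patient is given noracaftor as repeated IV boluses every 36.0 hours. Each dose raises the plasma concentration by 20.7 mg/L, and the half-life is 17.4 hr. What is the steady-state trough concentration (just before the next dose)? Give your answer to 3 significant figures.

k = ln 2 / 17.4 = 0.03984 hr⁻¹
Fraction remaining after one interval: e^(−kτ) = e^(−0.03984 × 36.0) = 0.2383
R = 1 / (1 − 0.2383) = 1.313
Css,max = 20.7 × 1.313 = 27.18 mg/L
Css,min = Css,max × e^(−kτ) = 27.18 × 0.2383 ≈ 6.48 mg/L

6.48 mg/L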